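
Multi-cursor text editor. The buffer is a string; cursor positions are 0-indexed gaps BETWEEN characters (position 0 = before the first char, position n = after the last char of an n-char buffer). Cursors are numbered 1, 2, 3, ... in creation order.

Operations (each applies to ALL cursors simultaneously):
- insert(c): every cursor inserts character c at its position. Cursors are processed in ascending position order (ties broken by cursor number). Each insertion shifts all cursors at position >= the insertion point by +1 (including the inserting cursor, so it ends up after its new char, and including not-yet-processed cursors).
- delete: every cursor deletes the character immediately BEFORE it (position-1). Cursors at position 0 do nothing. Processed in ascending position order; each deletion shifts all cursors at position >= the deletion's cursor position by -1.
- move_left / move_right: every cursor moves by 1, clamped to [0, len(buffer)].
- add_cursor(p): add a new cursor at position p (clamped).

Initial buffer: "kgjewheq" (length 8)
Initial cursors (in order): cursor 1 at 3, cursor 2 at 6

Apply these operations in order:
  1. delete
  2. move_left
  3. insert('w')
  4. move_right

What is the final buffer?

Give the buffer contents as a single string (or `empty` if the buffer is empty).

Answer: kwgewweq

Derivation:
After op 1 (delete): buffer="kgeweq" (len 6), cursors c1@2 c2@4, authorship ......
After op 2 (move_left): buffer="kgeweq" (len 6), cursors c1@1 c2@3, authorship ......
After op 3 (insert('w')): buffer="kwgewweq" (len 8), cursors c1@2 c2@5, authorship .1..2...
After op 4 (move_right): buffer="kwgewweq" (len 8), cursors c1@3 c2@6, authorship .1..2...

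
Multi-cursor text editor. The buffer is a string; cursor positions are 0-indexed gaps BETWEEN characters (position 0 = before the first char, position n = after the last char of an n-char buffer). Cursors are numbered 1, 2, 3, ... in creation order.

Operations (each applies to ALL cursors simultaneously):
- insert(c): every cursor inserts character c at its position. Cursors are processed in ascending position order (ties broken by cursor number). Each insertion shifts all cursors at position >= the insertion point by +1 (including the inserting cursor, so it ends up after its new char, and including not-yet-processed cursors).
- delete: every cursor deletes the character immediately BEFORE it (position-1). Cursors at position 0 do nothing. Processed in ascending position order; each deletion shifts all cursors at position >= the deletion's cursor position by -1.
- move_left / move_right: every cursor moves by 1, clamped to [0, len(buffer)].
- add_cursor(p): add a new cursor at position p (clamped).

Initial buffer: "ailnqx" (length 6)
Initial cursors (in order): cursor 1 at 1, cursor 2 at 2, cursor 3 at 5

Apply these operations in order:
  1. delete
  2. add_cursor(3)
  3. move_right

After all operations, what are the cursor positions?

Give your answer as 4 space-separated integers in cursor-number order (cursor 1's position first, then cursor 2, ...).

After op 1 (delete): buffer="lnx" (len 3), cursors c1@0 c2@0 c3@2, authorship ...
After op 2 (add_cursor(3)): buffer="lnx" (len 3), cursors c1@0 c2@0 c3@2 c4@3, authorship ...
After op 3 (move_right): buffer="lnx" (len 3), cursors c1@1 c2@1 c3@3 c4@3, authorship ...

Answer: 1 1 3 3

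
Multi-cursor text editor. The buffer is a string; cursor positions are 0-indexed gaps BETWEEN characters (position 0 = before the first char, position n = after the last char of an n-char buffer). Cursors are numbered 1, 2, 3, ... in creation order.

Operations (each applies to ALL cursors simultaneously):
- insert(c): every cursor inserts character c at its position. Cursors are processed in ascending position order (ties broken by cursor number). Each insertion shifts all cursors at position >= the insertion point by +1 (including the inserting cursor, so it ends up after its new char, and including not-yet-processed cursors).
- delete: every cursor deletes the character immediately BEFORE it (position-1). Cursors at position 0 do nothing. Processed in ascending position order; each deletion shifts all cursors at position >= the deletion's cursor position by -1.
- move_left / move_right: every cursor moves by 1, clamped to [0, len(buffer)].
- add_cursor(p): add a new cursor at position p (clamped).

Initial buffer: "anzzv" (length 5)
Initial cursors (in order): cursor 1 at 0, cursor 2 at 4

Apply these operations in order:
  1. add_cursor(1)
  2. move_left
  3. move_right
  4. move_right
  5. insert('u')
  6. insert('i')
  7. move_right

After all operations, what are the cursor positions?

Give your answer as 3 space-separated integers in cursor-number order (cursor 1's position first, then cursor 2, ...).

After op 1 (add_cursor(1)): buffer="anzzv" (len 5), cursors c1@0 c3@1 c2@4, authorship .....
After op 2 (move_left): buffer="anzzv" (len 5), cursors c1@0 c3@0 c2@3, authorship .....
After op 3 (move_right): buffer="anzzv" (len 5), cursors c1@1 c3@1 c2@4, authorship .....
After op 4 (move_right): buffer="anzzv" (len 5), cursors c1@2 c3@2 c2@5, authorship .....
After op 5 (insert('u')): buffer="anuuzzvu" (len 8), cursors c1@4 c3@4 c2@8, authorship ..13...2
After op 6 (insert('i')): buffer="anuuiizzvui" (len 11), cursors c1@6 c3@6 c2@11, authorship ..1313...22
After op 7 (move_right): buffer="anuuiizzvui" (len 11), cursors c1@7 c3@7 c2@11, authorship ..1313...22

Answer: 7 11 7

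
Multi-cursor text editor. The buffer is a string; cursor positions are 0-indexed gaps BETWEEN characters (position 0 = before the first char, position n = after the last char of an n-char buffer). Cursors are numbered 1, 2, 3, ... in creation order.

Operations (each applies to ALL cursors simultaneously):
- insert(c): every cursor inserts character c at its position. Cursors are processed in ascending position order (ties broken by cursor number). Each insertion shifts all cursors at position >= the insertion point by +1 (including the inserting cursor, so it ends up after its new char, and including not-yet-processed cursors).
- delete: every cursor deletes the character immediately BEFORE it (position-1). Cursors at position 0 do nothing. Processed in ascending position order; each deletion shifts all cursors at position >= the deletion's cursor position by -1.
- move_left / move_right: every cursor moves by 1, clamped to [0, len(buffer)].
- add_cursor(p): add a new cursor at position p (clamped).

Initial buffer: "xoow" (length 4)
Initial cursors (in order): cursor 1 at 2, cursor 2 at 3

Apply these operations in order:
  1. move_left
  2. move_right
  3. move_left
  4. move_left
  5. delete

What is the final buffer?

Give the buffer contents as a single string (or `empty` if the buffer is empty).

After op 1 (move_left): buffer="xoow" (len 4), cursors c1@1 c2@2, authorship ....
After op 2 (move_right): buffer="xoow" (len 4), cursors c1@2 c2@3, authorship ....
After op 3 (move_left): buffer="xoow" (len 4), cursors c1@1 c2@2, authorship ....
After op 4 (move_left): buffer="xoow" (len 4), cursors c1@0 c2@1, authorship ....
After op 5 (delete): buffer="oow" (len 3), cursors c1@0 c2@0, authorship ...

Answer: oow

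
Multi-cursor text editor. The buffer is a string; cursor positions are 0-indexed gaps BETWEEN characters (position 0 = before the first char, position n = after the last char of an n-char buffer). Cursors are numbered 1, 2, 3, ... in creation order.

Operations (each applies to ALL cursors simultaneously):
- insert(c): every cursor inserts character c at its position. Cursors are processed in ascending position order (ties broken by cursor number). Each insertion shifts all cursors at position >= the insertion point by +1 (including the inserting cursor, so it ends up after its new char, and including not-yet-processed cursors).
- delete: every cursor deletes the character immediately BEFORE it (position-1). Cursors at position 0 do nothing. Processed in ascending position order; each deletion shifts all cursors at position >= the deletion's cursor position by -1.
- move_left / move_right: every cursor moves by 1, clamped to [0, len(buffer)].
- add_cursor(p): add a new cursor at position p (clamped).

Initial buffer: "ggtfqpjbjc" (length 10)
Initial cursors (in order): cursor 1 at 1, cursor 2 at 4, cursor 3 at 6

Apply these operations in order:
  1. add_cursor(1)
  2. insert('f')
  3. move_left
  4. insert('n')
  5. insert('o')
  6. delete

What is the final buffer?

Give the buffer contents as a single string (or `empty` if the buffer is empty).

After op 1 (add_cursor(1)): buffer="ggtfqpjbjc" (len 10), cursors c1@1 c4@1 c2@4 c3@6, authorship ..........
After op 2 (insert('f')): buffer="gffgtffqpfjbjc" (len 14), cursors c1@3 c4@3 c2@7 c3@10, authorship .14...2..3....
After op 3 (move_left): buffer="gffgtffqpfjbjc" (len 14), cursors c1@2 c4@2 c2@6 c3@9, authorship .14...2..3....
After op 4 (insert('n')): buffer="gfnnfgtfnfqpnfjbjc" (len 18), cursors c1@4 c4@4 c2@9 c3@13, authorship .1144...22..33....
After op 5 (insert('o')): buffer="gfnnoofgtfnofqpnofjbjc" (len 22), cursors c1@6 c4@6 c2@12 c3@17, authorship .114144...222..333....
After op 6 (delete): buffer="gfnnfgtfnfqpnfjbjc" (len 18), cursors c1@4 c4@4 c2@9 c3@13, authorship .1144...22..33....

Answer: gfnnfgtfnfqpnfjbjc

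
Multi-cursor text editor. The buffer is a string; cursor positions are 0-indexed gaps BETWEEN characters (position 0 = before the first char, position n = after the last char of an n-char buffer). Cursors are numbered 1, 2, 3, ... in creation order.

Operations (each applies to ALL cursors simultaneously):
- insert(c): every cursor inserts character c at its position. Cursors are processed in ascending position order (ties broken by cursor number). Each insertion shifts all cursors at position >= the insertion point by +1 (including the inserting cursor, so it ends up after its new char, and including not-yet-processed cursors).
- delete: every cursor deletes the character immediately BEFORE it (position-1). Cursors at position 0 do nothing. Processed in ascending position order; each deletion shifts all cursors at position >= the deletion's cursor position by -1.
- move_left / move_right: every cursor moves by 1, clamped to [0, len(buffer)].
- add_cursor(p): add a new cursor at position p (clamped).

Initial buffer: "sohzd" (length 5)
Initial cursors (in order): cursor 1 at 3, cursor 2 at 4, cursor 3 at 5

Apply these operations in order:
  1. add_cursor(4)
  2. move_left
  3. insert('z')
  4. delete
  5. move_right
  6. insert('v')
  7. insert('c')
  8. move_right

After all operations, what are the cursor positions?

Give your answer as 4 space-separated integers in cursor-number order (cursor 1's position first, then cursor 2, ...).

Answer: 6 11 13 11

Derivation:
After op 1 (add_cursor(4)): buffer="sohzd" (len 5), cursors c1@3 c2@4 c4@4 c3@5, authorship .....
After op 2 (move_left): buffer="sohzd" (len 5), cursors c1@2 c2@3 c4@3 c3@4, authorship .....
After op 3 (insert('z')): buffer="sozhzzzzd" (len 9), cursors c1@3 c2@6 c4@6 c3@8, authorship ..1.24.3.
After op 4 (delete): buffer="sohzd" (len 5), cursors c1@2 c2@3 c4@3 c3@4, authorship .....
After op 5 (move_right): buffer="sohzd" (len 5), cursors c1@3 c2@4 c4@4 c3@5, authorship .....
After op 6 (insert('v')): buffer="sohvzvvdv" (len 9), cursors c1@4 c2@7 c4@7 c3@9, authorship ...1.24.3
After op 7 (insert('c')): buffer="sohvczvvccdvc" (len 13), cursors c1@5 c2@10 c4@10 c3@13, authorship ...11.2424.33
After op 8 (move_right): buffer="sohvczvvccdvc" (len 13), cursors c1@6 c2@11 c4@11 c3@13, authorship ...11.2424.33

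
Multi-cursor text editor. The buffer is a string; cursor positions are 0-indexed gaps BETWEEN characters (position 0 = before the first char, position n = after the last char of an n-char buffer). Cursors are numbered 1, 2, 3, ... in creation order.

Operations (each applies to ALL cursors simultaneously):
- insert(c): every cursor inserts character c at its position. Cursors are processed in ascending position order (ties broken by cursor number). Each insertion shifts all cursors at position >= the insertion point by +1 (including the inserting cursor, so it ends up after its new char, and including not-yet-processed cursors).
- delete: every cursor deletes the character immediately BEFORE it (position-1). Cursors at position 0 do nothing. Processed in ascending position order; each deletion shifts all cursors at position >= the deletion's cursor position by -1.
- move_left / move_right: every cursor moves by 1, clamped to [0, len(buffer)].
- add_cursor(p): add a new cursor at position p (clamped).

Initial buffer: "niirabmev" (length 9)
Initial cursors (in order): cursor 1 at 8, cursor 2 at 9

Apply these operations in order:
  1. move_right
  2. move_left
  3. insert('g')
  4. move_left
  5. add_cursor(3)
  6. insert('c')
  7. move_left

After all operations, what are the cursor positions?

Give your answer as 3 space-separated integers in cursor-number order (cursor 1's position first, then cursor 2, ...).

Answer: 11 11 3

Derivation:
After op 1 (move_right): buffer="niirabmev" (len 9), cursors c1@9 c2@9, authorship .........
After op 2 (move_left): buffer="niirabmev" (len 9), cursors c1@8 c2@8, authorship .........
After op 3 (insert('g')): buffer="niirabmeggv" (len 11), cursors c1@10 c2@10, authorship ........12.
After op 4 (move_left): buffer="niirabmeggv" (len 11), cursors c1@9 c2@9, authorship ........12.
After op 5 (add_cursor(3)): buffer="niirabmeggv" (len 11), cursors c3@3 c1@9 c2@9, authorship ........12.
After op 6 (insert('c')): buffer="niicrabmegccgv" (len 14), cursors c3@4 c1@12 c2@12, authorship ...3.....1122.
After op 7 (move_left): buffer="niicrabmegccgv" (len 14), cursors c3@3 c1@11 c2@11, authorship ...3.....1122.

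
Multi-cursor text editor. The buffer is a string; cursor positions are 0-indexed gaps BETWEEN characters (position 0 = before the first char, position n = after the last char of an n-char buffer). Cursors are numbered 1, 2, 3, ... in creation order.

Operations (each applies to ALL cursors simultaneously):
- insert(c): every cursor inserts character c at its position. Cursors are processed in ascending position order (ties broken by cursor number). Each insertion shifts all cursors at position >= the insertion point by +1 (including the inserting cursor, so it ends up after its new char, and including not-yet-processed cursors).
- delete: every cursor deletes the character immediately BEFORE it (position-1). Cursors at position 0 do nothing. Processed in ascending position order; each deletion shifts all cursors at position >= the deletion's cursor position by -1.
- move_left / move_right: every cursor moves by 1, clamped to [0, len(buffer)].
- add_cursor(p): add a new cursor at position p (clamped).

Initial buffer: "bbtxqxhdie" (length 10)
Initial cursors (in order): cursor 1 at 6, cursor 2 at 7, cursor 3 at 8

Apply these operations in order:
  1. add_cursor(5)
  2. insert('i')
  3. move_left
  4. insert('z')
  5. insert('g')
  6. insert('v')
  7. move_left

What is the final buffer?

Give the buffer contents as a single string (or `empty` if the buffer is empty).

Answer: bbtxqzgvixzgvihzgvidzgviie

Derivation:
After op 1 (add_cursor(5)): buffer="bbtxqxhdie" (len 10), cursors c4@5 c1@6 c2@7 c3@8, authorship ..........
After op 2 (insert('i')): buffer="bbtxqixihidiie" (len 14), cursors c4@6 c1@8 c2@10 c3@12, authorship .....4.1.2.3..
After op 3 (move_left): buffer="bbtxqixihidiie" (len 14), cursors c4@5 c1@7 c2@9 c3@11, authorship .....4.1.2.3..
After op 4 (insert('z')): buffer="bbtxqzixzihzidziie" (len 18), cursors c4@6 c1@9 c2@12 c3@15, authorship .....44.11.22.33..
After op 5 (insert('g')): buffer="bbtxqzgixzgihzgidzgiie" (len 22), cursors c4@7 c1@11 c2@15 c3@19, authorship .....444.111.222.333..
After op 6 (insert('v')): buffer="bbtxqzgvixzgvihzgvidzgviie" (len 26), cursors c4@8 c1@13 c2@18 c3@23, authorship .....4444.1111.2222.3333..
After op 7 (move_left): buffer="bbtxqzgvixzgvihzgvidzgviie" (len 26), cursors c4@7 c1@12 c2@17 c3@22, authorship .....4444.1111.2222.3333..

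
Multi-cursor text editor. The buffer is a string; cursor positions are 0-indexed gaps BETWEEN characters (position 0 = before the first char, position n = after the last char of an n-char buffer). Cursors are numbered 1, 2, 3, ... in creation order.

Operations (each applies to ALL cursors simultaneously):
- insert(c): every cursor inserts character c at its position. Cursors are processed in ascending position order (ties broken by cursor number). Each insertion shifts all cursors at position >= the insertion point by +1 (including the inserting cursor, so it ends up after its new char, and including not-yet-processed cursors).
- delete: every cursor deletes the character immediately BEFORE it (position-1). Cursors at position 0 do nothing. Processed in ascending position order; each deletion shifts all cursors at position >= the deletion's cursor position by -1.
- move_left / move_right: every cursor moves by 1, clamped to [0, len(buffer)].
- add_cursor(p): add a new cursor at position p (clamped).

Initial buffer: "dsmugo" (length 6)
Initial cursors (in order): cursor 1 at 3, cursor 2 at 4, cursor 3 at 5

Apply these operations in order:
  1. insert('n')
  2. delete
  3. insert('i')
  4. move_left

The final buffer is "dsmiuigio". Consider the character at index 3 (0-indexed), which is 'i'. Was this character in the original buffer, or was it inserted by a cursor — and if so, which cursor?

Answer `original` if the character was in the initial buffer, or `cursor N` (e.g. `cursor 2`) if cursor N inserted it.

After op 1 (insert('n')): buffer="dsmnungno" (len 9), cursors c1@4 c2@6 c3@8, authorship ...1.2.3.
After op 2 (delete): buffer="dsmugo" (len 6), cursors c1@3 c2@4 c3@5, authorship ......
After op 3 (insert('i')): buffer="dsmiuigio" (len 9), cursors c1@4 c2@6 c3@8, authorship ...1.2.3.
After op 4 (move_left): buffer="dsmiuigio" (len 9), cursors c1@3 c2@5 c3@7, authorship ...1.2.3.
Authorship (.=original, N=cursor N): . . . 1 . 2 . 3 .
Index 3: author = 1

Answer: cursor 1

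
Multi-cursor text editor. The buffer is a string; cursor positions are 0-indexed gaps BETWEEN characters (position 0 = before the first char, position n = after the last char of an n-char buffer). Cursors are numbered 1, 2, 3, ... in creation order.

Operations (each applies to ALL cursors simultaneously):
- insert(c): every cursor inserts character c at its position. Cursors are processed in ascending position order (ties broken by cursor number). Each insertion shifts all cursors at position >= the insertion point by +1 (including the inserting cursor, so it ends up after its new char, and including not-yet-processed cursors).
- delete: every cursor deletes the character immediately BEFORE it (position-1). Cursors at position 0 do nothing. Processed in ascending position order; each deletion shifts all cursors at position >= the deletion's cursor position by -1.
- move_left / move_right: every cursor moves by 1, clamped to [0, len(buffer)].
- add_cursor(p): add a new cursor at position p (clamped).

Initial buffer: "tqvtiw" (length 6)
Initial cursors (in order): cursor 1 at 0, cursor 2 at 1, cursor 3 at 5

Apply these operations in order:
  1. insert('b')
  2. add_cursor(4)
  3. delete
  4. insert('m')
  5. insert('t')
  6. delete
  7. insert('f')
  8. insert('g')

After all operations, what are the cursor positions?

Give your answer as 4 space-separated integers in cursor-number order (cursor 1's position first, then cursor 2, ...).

After op 1 (insert('b')): buffer="btbqvtibw" (len 9), cursors c1@1 c2@3 c3@8, authorship 1.2....3.
After op 2 (add_cursor(4)): buffer="btbqvtibw" (len 9), cursors c1@1 c2@3 c4@4 c3@8, authorship 1.2....3.
After op 3 (delete): buffer="tvtiw" (len 5), cursors c1@0 c2@1 c4@1 c3@4, authorship .....
After op 4 (insert('m')): buffer="mtmmvtimw" (len 9), cursors c1@1 c2@4 c4@4 c3@8, authorship 1.24...3.
After op 5 (insert('t')): buffer="mttmmttvtimtw" (len 13), cursors c1@2 c2@7 c4@7 c3@12, authorship 11.2424...33.
After op 6 (delete): buffer="mtmmvtimw" (len 9), cursors c1@1 c2@4 c4@4 c3@8, authorship 1.24...3.
After op 7 (insert('f')): buffer="mftmmffvtimfw" (len 13), cursors c1@2 c2@7 c4@7 c3@12, authorship 11.2424...33.
After op 8 (insert('g')): buffer="mfgtmmffggvtimfgw" (len 17), cursors c1@3 c2@10 c4@10 c3@16, authorship 111.242424...333.

Answer: 3 10 16 10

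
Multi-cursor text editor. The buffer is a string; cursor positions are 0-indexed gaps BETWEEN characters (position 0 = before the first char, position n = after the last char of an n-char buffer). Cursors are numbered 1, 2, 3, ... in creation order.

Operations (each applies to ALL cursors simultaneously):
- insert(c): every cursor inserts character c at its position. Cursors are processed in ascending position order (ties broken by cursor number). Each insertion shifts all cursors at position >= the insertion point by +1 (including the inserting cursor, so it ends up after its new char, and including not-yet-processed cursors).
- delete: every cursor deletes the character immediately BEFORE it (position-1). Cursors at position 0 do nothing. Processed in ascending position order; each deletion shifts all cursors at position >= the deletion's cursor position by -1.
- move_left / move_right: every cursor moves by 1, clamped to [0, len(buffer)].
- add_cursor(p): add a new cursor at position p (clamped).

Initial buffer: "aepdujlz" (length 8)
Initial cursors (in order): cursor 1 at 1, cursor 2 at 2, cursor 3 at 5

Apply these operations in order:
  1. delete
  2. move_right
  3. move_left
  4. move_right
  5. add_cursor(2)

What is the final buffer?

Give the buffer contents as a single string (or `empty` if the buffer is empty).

Answer: pdjlz

Derivation:
After op 1 (delete): buffer="pdjlz" (len 5), cursors c1@0 c2@0 c3@2, authorship .....
After op 2 (move_right): buffer="pdjlz" (len 5), cursors c1@1 c2@1 c3@3, authorship .....
After op 3 (move_left): buffer="pdjlz" (len 5), cursors c1@0 c2@0 c3@2, authorship .....
After op 4 (move_right): buffer="pdjlz" (len 5), cursors c1@1 c2@1 c3@3, authorship .....
After op 5 (add_cursor(2)): buffer="pdjlz" (len 5), cursors c1@1 c2@1 c4@2 c3@3, authorship .....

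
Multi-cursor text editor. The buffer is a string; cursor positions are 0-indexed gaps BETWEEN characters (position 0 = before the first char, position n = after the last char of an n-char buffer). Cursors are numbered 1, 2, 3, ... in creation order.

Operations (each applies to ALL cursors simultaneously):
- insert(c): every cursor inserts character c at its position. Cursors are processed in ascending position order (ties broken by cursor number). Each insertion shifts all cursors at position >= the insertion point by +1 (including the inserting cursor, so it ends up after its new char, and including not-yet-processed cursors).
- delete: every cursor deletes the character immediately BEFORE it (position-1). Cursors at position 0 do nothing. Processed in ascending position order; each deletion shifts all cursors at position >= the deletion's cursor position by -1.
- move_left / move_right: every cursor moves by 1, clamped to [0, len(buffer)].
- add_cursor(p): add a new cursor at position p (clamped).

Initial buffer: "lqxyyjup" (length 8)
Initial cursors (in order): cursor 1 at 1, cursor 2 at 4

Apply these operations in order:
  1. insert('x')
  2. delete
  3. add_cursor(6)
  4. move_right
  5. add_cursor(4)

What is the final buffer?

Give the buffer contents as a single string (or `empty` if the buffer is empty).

Answer: lqxyyjup

Derivation:
After op 1 (insert('x')): buffer="lxqxyxyjup" (len 10), cursors c1@2 c2@6, authorship .1...2....
After op 2 (delete): buffer="lqxyyjup" (len 8), cursors c1@1 c2@4, authorship ........
After op 3 (add_cursor(6)): buffer="lqxyyjup" (len 8), cursors c1@1 c2@4 c3@6, authorship ........
After op 4 (move_right): buffer="lqxyyjup" (len 8), cursors c1@2 c2@5 c3@7, authorship ........
After op 5 (add_cursor(4)): buffer="lqxyyjup" (len 8), cursors c1@2 c4@4 c2@5 c3@7, authorship ........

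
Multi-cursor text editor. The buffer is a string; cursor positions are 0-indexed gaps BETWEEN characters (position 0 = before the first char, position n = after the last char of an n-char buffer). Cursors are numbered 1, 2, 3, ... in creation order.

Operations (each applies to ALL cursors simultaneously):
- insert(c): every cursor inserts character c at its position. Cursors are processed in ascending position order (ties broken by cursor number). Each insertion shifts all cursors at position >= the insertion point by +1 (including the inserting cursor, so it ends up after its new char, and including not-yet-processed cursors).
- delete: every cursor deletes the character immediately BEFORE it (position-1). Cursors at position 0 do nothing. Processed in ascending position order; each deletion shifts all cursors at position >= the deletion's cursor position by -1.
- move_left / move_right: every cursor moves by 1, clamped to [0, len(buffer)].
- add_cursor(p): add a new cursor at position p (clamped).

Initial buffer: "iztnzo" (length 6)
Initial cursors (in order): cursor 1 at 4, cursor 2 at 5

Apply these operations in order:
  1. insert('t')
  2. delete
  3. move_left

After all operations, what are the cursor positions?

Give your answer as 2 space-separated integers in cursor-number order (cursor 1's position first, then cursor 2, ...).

After op 1 (insert('t')): buffer="iztntzto" (len 8), cursors c1@5 c2@7, authorship ....1.2.
After op 2 (delete): buffer="iztnzo" (len 6), cursors c1@4 c2@5, authorship ......
After op 3 (move_left): buffer="iztnzo" (len 6), cursors c1@3 c2@4, authorship ......

Answer: 3 4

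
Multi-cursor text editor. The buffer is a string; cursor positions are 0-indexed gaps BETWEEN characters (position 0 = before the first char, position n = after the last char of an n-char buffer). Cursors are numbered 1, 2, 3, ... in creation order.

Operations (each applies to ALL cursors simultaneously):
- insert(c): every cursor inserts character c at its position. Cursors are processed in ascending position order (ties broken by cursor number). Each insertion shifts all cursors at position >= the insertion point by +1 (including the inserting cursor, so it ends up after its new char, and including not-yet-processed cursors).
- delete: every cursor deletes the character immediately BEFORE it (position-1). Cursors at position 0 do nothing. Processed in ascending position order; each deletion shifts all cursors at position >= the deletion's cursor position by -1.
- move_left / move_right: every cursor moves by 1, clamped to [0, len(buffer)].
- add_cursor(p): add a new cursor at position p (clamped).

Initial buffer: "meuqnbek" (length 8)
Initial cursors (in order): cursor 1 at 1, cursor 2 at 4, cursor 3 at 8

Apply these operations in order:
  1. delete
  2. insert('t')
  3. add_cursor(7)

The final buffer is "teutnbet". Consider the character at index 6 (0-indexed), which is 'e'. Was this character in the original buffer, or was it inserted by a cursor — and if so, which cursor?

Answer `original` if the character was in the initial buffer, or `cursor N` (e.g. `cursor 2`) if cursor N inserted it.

After op 1 (delete): buffer="eunbe" (len 5), cursors c1@0 c2@2 c3@5, authorship .....
After op 2 (insert('t')): buffer="teutnbet" (len 8), cursors c1@1 c2@4 c3@8, authorship 1..2...3
After op 3 (add_cursor(7)): buffer="teutnbet" (len 8), cursors c1@1 c2@4 c4@7 c3@8, authorship 1..2...3
Authorship (.=original, N=cursor N): 1 . . 2 . . . 3
Index 6: author = original

Answer: original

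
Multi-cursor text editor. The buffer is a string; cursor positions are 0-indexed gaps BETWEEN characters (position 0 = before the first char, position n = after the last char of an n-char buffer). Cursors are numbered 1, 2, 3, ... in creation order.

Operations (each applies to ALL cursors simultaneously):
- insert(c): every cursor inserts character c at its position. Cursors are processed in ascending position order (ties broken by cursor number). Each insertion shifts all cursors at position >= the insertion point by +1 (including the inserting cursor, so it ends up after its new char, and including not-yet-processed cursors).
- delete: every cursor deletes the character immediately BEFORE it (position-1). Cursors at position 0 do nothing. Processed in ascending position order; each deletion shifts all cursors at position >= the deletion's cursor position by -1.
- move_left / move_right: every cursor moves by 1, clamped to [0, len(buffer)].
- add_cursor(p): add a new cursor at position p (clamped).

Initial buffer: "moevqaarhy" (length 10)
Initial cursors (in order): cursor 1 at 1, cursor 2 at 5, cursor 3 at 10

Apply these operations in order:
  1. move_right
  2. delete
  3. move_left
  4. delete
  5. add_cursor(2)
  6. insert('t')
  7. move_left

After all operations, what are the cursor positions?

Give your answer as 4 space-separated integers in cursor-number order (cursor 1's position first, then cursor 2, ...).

Answer: 0 4 7 4

Derivation:
After op 1 (move_right): buffer="moevqaarhy" (len 10), cursors c1@2 c2@6 c3@10, authorship ..........
After op 2 (delete): buffer="mevqarh" (len 7), cursors c1@1 c2@4 c3@7, authorship .......
After op 3 (move_left): buffer="mevqarh" (len 7), cursors c1@0 c2@3 c3@6, authorship .......
After op 4 (delete): buffer="meqah" (len 5), cursors c1@0 c2@2 c3@4, authorship .....
After op 5 (add_cursor(2)): buffer="meqah" (len 5), cursors c1@0 c2@2 c4@2 c3@4, authorship .....
After op 6 (insert('t')): buffer="tmettqath" (len 9), cursors c1@1 c2@5 c4@5 c3@8, authorship 1..24..3.
After op 7 (move_left): buffer="tmettqath" (len 9), cursors c1@0 c2@4 c4@4 c3@7, authorship 1..24..3.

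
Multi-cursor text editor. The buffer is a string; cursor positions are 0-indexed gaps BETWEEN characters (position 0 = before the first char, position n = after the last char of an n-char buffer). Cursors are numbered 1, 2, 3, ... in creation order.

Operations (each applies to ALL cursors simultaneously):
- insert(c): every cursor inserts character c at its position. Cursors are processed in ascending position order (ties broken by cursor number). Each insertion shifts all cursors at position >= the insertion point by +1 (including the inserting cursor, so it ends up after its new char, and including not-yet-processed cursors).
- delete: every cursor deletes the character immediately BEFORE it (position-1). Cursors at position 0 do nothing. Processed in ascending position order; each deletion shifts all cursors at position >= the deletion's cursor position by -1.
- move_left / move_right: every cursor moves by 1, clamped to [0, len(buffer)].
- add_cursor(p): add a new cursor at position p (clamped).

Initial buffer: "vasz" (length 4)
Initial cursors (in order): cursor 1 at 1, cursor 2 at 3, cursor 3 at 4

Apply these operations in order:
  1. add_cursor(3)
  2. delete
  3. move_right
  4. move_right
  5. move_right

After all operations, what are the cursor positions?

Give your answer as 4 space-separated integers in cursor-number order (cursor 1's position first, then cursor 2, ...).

Answer: 0 0 0 0

Derivation:
After op 1 (add_cursor(3)): buffer="vasz" (len 4), cursors c1@1 c2@3 c4@3 c3@4, authorship ....
After op 2 (delete): buffer="" (len 0), cursors c1@0 c2@0 c3@0 c4@0, authorship 
After op 3 (move_right): buffer="" (len 0), cursors c1@0 c2@0 c3@0 c4@0, authorship 
After op 4 (move_right): buffer="" (len 0), cursors c1@0 c2@0 c3@0 c4@0, authorship 
After op 5 (move_right): buffer="" (len 0), cursors c1@0 c2@0 c3@0 c4@0, authorship 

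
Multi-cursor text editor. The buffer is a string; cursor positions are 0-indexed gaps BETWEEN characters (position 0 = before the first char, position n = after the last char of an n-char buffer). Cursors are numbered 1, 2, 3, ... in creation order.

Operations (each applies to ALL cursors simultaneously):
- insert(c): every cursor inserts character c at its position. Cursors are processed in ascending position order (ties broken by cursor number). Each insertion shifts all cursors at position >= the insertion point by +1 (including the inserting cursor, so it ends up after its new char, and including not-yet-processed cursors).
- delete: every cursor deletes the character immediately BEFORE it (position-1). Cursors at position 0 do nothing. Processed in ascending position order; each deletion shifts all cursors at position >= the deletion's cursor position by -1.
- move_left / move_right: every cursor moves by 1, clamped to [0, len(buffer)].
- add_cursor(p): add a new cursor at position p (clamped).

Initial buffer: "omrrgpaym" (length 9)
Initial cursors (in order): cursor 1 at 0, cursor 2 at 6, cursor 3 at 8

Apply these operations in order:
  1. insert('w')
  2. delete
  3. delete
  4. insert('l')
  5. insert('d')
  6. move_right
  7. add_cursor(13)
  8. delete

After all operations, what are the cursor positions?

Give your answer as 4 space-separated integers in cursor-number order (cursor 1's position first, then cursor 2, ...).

After op 1 (insert('w')): buffer="womrrgpwaywm" (len 12), cursors c1@1 c2@8 c3@11, authorship 1......2..3.
After op 2 (delete): buffer="omrrgpaym" (len 9), cursors c1@0 c2@6 c3@8, authorship .........
After op 3 (delete): buffer="omrrgam" (len 7), cursors c1@0 c2@5 c3@6, authorship .......
After op 4 (insert('l')): buffer="lomrrglalm" (len 10), cursors c1@1 c2@7 c3@9, authorship 1.....2.3.
After op 5 (insert('d')): buffer="ldomrrgldaldm" (len 13), cursors c1@2 c2@9 c3@12, authorship 11.....22.33.
After op 6 (move_right): buffer="ldomrrgldaldm" (len 13), cursors c1@3 c2@10 c3@13, authorship 11.....22.33.
After op 7 (add_cursor(13)): buffer="ldomrrgldaldm" (len 13), cursors c1@3 c2@10 c3@13 c4@13, authorship 11.....22.33.
After op 8 (delete): buffer="ldmrrgldl" (len 9), cursors c1@2 c2@8 c3@9 c4@9, authorship 11....223

Answer: 2 8 9 9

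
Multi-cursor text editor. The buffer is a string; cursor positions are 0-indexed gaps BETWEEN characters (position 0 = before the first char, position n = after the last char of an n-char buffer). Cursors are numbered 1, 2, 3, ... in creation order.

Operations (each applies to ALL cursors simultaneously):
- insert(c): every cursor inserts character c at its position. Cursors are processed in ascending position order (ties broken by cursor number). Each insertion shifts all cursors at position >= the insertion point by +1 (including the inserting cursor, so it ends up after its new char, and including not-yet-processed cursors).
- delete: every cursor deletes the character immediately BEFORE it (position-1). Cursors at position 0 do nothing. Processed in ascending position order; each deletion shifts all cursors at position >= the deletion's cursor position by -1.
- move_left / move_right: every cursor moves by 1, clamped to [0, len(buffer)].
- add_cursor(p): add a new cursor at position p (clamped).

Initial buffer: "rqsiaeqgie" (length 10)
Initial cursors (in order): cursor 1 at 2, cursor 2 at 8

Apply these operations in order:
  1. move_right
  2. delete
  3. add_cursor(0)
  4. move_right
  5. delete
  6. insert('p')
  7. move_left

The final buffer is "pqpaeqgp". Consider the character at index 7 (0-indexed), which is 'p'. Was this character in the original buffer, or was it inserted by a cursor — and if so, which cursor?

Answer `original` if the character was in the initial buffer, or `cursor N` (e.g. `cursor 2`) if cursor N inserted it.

After op 1 (move_right): buffer="rqsiaeqgie" (len 10), cursors c1@3 c2@9, authorship ..........
After op 2 (delete): buffer="rqiaeqge" (len 8), cursors c1@2 c2@7, authorship ........
After op 3 (add_cursor(0)): buffer="rqiaeqge" (len 8), cursors c3@0 c1@2 c2@7, authorship ........
After op 4 (move_right): buffer="rqiaeqge" (len 8), cursors c3@1 c1@3 c2@8, authorship ........
After op 5 (delete): buffer="qaeqg" (len 5), cursors c3@0 c1@1 c2@5, authorship .....
After op 6 (insert('p')): buffer="pqpaeqgp" (len 8), cursors c3@1 c1@3 c2@8, authorship 3.1....2
After op 7 (move_left): buffer="pqpaeqgp" (len 8), cursors c3@0 c1@2 c2@7, authorship 3.1....2
Authorship (.=original, N=cursor N): 3 . 1 . . . . 2
Index 7: author = 2

Answer: cursor 2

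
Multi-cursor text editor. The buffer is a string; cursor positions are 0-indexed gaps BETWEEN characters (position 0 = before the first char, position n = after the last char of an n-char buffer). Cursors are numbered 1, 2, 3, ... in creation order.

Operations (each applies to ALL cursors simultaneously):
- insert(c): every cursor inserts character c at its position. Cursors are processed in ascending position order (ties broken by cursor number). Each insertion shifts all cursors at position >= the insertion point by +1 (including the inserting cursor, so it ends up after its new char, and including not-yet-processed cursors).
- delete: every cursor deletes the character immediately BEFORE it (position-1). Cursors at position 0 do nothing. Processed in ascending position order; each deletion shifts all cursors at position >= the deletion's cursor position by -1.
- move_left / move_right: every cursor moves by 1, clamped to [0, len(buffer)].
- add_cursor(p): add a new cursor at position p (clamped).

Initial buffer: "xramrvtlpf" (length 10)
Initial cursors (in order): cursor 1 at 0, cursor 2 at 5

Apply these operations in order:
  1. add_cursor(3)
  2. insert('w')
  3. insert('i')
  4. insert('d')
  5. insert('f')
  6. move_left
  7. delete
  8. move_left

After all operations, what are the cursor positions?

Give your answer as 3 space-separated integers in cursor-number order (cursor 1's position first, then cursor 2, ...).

Answer: 1 12 7

Derivation:
After op 1 (add_cursor(3)): buffer="xramrvtlpf" (len 10), cursors c1@0 c3@3 c2@5, authorship ..........
After op 2 (insert('w')): buffer="wxrawmrwvtlpf" (len 13), cursors c1@1 c3@5 c2@8, authorship 1...3..2.....
After op 3 (insert('i')): buffer="wixrawimrwivtlpf" (len 16), cursors c1@2 c3@7 c2@11, authorship 11...33..22.....
After op 4 (insert('d')): buffer="widxrawidmrwidvtlpf" (len 19), cursors c1@3 c3@9 c2@14, authorship 111...333..222.....
After op 5 (insert('f')): buffer="widfxrawidfmrwidfvtlpf" (len 22), cursors c1@4 c3@11 c2@17, authorship 1111...3333..2222.....
After op 6 (move_left): buffer="widfxrawidfmrwidfvtlpf" (len 22), cursors c1@3 c3@10 c2@16, authorship 1111...3333..2222.....
After op 7 (delete): buffer="wifxrawifmrwifvtlpf" (len 19), cursors c1@2 c3@8 c2@13, authorship 111...333..222.....
After op 8 (move_left): buffer="wifxrawifmrwifvtlpf" (len 19), cursors c1@1 c3@7 c2@12, authorship 111...333..222.....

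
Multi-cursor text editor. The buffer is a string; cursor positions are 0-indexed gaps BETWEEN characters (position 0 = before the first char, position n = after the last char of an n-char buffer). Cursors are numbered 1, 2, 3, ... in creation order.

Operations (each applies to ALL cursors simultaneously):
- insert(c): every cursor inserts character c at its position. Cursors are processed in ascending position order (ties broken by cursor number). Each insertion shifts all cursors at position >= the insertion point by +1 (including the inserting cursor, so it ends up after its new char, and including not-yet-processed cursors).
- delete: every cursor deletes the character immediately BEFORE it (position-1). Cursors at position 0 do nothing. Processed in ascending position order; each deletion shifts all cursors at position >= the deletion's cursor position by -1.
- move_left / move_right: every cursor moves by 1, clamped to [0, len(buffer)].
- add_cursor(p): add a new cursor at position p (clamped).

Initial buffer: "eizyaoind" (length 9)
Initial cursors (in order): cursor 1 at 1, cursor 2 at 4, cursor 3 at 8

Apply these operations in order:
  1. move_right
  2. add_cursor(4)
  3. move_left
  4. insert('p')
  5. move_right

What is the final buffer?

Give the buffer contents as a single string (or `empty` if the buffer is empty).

After op 1 (move_right): buffer="eizyaoind" (len 9), cursors c1@2 c2@5 c3@9, authorship .........
After op 2 (add_cursor(4)): buffer="eizyaoind" (len 9), cursors c1@2 c4@4 c2@5 c3@9, authorship .........
After op 3 (move_left): buffer="eizyaoind" (len 9), cursors c1@1 c4@3 c2@4 c3@8, authorship .........
After op 4 (insert('p')): buffer="epizpypaoinpd" (len 13), cursors c1@2 c4@5 c2@7 c3@12, authorship .1..4.2....3.
After op 5 (move_right): buffer="epizpypaoinpd" (len 13), cursors c1@3 c4@6 c2@8 c3@13, authorship .1..4.2....3.

Answer: epizpypaoinpd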